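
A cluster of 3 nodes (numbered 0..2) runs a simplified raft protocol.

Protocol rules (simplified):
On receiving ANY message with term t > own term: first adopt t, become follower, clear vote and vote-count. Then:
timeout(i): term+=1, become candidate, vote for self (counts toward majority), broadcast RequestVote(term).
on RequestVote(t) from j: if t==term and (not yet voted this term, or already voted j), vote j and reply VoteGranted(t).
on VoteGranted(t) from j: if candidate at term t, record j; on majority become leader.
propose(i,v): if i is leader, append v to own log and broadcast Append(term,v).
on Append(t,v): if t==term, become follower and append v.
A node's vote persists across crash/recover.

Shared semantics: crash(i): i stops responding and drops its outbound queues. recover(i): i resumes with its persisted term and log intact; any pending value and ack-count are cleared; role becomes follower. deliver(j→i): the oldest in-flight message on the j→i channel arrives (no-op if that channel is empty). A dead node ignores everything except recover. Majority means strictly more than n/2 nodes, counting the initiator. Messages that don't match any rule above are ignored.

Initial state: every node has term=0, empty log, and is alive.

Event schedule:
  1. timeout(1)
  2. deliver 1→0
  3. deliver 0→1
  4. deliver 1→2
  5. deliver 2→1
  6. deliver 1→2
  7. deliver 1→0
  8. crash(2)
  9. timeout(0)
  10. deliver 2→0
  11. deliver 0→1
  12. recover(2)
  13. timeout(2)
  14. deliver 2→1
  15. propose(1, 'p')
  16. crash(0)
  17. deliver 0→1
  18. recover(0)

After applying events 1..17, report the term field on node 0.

step 1 timeout(1): 1={cand,t=1,log=-}
step 2 deliver 1→0: 0={foll,t=1,log=-}
step 3 deliver 0→1: 1={lead,t=1,log=-}
step 4 deliver 1→2: 2={foll,t=1,log=-}
step 5 deliver 2→1: —
step 6 deliver 1→2: —
step 7 deliver 1→0: —
step 8 crash(2): 2={✗foll,t=1,log=-}
step 9 timeout(0): 0={cand,t=2,log=-}
step 10 deliver 2→0: —
step 11 deliver 0→1: 1={foll,t=2,log=-}
step 12 recover(2): 2={foll,t=1,log=-}
step 13 timeout(2): 2={cand,t=2,log=-}
step 14 deliver 2→1: —
step 15 propose(1,'p'): —
step 16 crash(0): 0={✗cand,t=2,log=-}
step 17 deliver 0→1: —

2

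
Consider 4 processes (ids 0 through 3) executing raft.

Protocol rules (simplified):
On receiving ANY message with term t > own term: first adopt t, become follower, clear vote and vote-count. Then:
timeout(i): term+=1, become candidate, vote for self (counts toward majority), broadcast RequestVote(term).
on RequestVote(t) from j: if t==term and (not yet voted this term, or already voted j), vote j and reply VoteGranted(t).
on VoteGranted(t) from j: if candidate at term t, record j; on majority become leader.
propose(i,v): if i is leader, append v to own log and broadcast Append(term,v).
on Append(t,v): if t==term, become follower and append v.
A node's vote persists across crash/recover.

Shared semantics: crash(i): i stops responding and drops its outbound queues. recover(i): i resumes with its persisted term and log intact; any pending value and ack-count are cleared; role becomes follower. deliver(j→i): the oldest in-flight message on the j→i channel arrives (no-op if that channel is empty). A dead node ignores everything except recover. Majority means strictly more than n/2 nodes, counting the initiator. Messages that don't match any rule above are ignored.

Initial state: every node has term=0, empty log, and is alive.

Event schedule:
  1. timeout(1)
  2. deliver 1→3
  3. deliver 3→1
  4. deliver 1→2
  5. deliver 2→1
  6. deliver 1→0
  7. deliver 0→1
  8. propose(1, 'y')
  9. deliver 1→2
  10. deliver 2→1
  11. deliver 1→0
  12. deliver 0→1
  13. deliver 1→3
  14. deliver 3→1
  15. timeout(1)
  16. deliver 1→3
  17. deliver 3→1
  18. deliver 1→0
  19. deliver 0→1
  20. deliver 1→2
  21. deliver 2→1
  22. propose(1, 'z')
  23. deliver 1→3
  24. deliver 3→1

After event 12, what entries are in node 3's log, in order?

[1] timeout(1) → N1(cand t1 [-])
[2] deliver 1→3 → N3(foll t1 [-])
[3] deliver 3→1 → ∅
[4] deliver 1→2 → N2(foll t1 [-])
[5] deliver 2→1 → N1(lead t1 [-])
[6] deliver 1→0 → N0(foll t1 [-])
[7] deliver 0→1 → ∅
[8] propose(1,'y') → N1(lead t1 [y])
[9] deliver 1→2 → N2(foll t1 [y])
[10] deliver 2→1 → ∅
[11] deliver 1→0 → N0(foll t1 [y])
[12] deliver 0→1 → ∅

empty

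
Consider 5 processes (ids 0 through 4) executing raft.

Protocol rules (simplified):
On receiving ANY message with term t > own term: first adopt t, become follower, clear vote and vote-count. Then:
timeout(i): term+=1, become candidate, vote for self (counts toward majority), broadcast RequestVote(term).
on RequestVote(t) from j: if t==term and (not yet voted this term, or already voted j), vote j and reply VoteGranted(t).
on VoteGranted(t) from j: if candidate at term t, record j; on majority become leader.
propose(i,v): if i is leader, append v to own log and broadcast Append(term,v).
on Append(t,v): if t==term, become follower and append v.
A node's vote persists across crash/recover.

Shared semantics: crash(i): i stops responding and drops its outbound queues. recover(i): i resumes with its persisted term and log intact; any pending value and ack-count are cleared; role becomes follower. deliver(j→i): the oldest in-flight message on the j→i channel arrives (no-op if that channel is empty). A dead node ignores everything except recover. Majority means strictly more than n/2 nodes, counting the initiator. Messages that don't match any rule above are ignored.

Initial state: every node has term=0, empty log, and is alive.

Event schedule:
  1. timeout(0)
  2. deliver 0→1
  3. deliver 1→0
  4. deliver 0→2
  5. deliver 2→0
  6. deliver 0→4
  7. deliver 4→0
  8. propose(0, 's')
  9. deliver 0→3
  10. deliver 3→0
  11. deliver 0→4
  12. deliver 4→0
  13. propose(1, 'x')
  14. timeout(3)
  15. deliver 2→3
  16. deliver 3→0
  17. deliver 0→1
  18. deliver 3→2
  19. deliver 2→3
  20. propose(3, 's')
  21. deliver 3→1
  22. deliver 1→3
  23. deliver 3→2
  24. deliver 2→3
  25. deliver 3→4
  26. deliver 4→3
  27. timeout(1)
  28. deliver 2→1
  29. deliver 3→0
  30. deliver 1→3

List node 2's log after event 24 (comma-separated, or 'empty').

1. timeout(0):  <0:cand t1 ->
2. deliver 0→1:  <1:foll t1 ->
3. deliver 1→0:  nop
4. deliver 0→2:  <2:foll t1 ->
5. deliver 2→0:  <0:lead t1 ->
6. deliver 0→4:  <4:foll t1 ->
7. deliver 4→0:  nop
8. propose(0,'s'):  <0:lead t1 s>
9. deliver 0→3:  <3:foll t1 ->
10. deliver 3→0:  nop
11. deliver 0→4:  <4:foll t1 s>
12. deliver 4→0:  nop
13. propose(1,'x'):  nop
14. timeout(3):  <3:cand t2 ->
15. deliver 2→3:  nop
16. deliver 3→0:  <0:foll t2 s>
17. deliver 0→1:  <1:foll t1 s>
18. deliver 3→2:  <2:foll t2 ->
19. deliver 2→3:  nop
20. propose(3,'s'):  nop
21. deliver 3→1:  <1:foll t2 s>
22. deliver 1→3:  <3:lead t2 ->
23. deliver 3→2:  nop
24. deliver 2→3:  nop

empty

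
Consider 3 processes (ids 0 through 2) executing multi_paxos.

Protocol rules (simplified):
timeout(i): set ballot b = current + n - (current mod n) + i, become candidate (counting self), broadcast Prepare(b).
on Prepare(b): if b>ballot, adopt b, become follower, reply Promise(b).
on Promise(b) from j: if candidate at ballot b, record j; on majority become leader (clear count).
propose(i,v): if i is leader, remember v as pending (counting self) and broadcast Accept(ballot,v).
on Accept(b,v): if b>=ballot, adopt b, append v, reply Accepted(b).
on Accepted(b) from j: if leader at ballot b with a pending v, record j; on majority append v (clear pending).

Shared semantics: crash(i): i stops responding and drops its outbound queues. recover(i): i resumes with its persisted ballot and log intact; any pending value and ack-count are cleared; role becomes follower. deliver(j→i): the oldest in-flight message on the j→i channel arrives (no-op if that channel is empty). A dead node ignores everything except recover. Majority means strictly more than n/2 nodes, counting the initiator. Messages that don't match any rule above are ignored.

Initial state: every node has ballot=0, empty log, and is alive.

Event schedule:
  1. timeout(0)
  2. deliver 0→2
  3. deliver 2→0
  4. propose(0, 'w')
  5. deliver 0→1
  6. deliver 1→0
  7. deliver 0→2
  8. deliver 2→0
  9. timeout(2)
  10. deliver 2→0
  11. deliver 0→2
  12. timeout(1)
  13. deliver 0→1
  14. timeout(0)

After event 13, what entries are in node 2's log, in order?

[1] timeout(0) → N0(cand b3 [-])
[2] deliver 0→2 → N2(foll b3 [-])
[3] deliver 2→0 → N0(lead b3 [-])
[4] propose(0,'w') → ∅
[5] deliver 0→1 → N1(foll b3 [-])
[6] deliver 1→0 → ∅
[7] deliver 0→2 → N2(foll b3 [w])
[8] deliver 2→0 → N0(lead b3 [w])
[9] timeout(2) → N2(cand b8 [w])
[10] deliver 2→0 → N0(foll b8 [w])
[11] deliver 0→2 → N2(lead b8 [w])
[12] timeout(1) → N1(cand b7 [-])
[13] deliver 0→1 → ∅

w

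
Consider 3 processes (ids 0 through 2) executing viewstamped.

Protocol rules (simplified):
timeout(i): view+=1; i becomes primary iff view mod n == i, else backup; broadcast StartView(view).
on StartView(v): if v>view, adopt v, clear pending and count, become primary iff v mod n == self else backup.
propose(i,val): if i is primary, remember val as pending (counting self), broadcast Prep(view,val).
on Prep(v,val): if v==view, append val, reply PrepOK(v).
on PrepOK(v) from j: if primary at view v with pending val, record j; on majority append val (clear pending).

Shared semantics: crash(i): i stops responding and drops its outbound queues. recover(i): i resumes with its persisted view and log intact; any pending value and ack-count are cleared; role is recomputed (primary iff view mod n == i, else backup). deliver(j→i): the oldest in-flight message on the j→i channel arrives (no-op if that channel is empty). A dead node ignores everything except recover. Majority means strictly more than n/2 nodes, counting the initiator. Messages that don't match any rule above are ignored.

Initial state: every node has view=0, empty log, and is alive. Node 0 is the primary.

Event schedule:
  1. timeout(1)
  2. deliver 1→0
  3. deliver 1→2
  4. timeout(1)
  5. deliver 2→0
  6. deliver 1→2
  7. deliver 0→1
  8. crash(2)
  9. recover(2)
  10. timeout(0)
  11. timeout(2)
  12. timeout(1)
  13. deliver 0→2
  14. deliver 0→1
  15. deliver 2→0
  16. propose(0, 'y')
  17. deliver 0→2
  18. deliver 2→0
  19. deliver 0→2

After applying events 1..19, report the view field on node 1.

e1 timeout(1): 1[prim,v=1,-]
e2 deliver 1→0: 0[back,v=1,-]
e3 deliver 1→2: 2[back,v=1,-]
e4 timeout(1): 1[back,v=2,-]
e5 deliver 2→0: ·
e6 deliver 1→2: 2[prim,v=2,-]
e7 deliver 0→1: ·
e8 crash(2): 2[✗prim,v=2,-]
e9 recover(2): 2[prim,v=2,-]
e10 timeout(0): 0[back,v=2,-]
e11 timeout(2): 2[back,v=3,-]
e12 timeout(1): 1[back,v=3,-]
e13 deliver 0→2: ·
e14 deliver 0→1: ·
e15 deliver 2→0: 0[prim,v=3,-]
e16 propose(0,'y'): ·
e17 deliver 0→2: 2[back,v=3,y]
e18 deliver 2→0: 0[prim,v=3,y]
e19 deliver 0→2: ·

3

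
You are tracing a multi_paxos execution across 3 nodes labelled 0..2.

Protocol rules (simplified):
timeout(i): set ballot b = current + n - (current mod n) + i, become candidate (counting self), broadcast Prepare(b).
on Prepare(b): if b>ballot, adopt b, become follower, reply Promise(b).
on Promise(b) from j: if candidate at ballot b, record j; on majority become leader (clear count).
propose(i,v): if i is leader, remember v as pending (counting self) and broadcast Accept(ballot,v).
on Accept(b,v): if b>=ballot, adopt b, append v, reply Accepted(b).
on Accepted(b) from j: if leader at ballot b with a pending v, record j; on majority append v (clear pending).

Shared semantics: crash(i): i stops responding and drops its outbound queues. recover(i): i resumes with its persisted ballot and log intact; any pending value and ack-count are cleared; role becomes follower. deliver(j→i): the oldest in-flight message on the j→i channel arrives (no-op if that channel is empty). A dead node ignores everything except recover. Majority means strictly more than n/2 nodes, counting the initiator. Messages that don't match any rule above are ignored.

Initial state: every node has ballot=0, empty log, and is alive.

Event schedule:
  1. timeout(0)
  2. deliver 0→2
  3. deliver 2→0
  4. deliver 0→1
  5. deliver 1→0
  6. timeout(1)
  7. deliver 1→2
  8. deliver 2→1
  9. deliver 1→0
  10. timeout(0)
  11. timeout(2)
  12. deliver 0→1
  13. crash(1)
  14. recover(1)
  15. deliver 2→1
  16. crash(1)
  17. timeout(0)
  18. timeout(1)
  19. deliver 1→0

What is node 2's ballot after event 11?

step 1 timeout(0): 0={cand,b=3,log=-}
step 2 deliver 0→2: 2={foll,b=3,log=-}
step 3 deliver 2→0: 0={lead,b=3,log=-}
step 4 deliver 0→1: 1={foll,b=3,log=-}
step 5 deliver 1→0: —
step 6 timeout(1): 1={cand,b=7,log=-}
step 7 deliver 1→2: 2={foll,b=7,log=-}
step 8 deliver 2→1: 1={lead,b=7,log=-}
step 9 deliver 1→0: 0={foll,b=7,log=-}
step 10 timeout(0): 0={cand,b=9,log=-}
step 11 timeout(2): 2={cand,b=11,log=-}

11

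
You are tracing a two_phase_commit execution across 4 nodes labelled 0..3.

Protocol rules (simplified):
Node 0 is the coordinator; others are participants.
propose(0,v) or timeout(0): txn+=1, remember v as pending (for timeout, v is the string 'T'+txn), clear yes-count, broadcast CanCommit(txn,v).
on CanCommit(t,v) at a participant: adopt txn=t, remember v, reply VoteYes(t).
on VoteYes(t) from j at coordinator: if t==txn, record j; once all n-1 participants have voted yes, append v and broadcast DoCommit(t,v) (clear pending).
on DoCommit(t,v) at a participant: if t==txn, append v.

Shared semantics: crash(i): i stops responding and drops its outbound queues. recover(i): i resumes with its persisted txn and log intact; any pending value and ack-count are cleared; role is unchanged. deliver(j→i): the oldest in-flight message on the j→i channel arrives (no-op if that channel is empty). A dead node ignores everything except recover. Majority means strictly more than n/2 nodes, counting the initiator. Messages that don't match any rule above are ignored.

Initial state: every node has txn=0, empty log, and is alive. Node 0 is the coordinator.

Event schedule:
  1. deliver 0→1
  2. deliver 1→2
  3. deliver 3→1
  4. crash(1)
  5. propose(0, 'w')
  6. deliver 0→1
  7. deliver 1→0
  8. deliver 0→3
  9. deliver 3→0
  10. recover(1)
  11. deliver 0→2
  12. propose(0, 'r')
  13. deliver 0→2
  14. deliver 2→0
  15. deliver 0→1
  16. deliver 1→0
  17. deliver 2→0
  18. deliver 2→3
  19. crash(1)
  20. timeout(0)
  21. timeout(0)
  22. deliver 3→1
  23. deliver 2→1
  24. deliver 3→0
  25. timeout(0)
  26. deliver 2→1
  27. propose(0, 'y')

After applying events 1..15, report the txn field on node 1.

e1 deliver 0→1: ·
e2 deliver 1→2: ·
e3 deliver 3→1: ·
e4 crash(1): 1[✗part,t=0,-]
e5 propose(0,'w'): 0[coor,t=1,-]
e6 deliver 0→1: ·
e7 deliver 1→0: ·
e8 deliver 0→3: 3[part,t=1,-]
e9 deliver 3→0: ·
e10 recover(1): 1[part,t=0,-]
e11 deliver 0→2: 2[part,t=1,-]
e12 propose(0,'r'): 0[coor,t=2,-]
e13 deliver 0→2: 2[part,t=2,-]
e14 deliver 2→0: ·
e15 deliver 0→1: 1[part,t=1,-]

1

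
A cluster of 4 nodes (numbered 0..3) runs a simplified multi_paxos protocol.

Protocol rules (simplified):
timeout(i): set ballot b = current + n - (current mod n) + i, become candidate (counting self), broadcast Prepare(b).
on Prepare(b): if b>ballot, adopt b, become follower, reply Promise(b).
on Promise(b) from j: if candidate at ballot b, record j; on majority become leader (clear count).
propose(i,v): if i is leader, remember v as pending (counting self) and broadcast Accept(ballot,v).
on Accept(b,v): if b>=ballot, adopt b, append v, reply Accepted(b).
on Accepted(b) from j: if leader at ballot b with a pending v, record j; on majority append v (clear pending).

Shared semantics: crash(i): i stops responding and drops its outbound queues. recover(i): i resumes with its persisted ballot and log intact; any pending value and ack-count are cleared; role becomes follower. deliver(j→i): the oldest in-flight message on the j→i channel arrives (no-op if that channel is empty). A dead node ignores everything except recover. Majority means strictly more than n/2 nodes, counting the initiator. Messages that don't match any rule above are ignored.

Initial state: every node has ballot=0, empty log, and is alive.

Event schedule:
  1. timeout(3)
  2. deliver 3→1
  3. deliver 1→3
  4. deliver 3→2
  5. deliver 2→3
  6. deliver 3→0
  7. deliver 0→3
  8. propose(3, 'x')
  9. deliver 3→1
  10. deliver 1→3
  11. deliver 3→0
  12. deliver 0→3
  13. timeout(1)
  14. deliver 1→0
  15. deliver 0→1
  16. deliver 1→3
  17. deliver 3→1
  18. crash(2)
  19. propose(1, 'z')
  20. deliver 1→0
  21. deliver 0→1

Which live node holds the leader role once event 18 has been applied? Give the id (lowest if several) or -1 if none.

[1] timeout(3) → N3(cand b7 [-])
[2] deliver 3→1 → N1(foll b7 [-])
[3] deliver 1→3 → ∅
[4] deliver 3→2 → N2(foll b7 [-])
[5] deliver 2→3 → N3(lead b7 [-])
[6] deliver 3→0 → N0(foll b7 [-])
[7] deliver 0→3 → ∅
[8] propose(3,'x') → ∅
[9] deliver 3→1 → N1(foll b7 [x])
[10] deliver 1→3 → ∅
[11] deliver 3→0 → N0(foll b7 [x])
[12] deliver 0→3 → N3(lead b7 [x])
[13] timeout(1) → N1(cand b9 [x])
[14] deliver 1→0 → N0(foll b9 [x])
[15] deliver 0→1 → ∅
[16] deliver 1→3 → N3(foll b9 [x])
[17] deliver 3→1 → N1(lead b9 [x])
[18] crash(2) → N2(✗foll b7 [-])

1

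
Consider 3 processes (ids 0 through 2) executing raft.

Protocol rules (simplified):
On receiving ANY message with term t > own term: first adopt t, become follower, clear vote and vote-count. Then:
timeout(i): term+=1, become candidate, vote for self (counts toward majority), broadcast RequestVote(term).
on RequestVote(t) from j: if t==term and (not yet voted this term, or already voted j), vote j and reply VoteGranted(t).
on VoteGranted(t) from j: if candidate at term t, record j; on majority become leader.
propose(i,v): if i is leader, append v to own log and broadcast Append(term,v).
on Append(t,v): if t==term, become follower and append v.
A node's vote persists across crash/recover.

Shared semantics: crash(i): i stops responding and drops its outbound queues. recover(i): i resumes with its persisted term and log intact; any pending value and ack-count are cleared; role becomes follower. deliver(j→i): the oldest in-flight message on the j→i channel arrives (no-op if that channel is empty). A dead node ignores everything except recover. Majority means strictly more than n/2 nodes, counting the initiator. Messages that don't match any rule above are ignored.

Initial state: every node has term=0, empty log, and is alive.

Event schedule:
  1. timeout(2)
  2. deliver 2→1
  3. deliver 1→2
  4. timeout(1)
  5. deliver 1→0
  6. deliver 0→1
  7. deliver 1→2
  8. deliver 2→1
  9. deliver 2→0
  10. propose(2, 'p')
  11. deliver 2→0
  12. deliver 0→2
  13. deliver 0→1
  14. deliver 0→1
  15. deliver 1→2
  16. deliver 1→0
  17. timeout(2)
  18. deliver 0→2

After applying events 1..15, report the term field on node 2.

e1 timeout(2): 2[cand,t=1,-]
e2 deliver 2→1: 1[foll,t=1,-]
e3 deliver 1→2: 2[lead,t=1,-]
e4 timeout(1): 1[cand,t=2,-]
e5 deliver 1→0: 0[foll,t=2,-]
e6 deliver 0→1: 1[lead,t=2,-]
e7 deliver 1→2: 2[foll,t=2,-]
e8 deliver 2→1: ·
e9 deliver 2→0: ·
e10 propose(2,'p'): ·
e11 deliver 2→0: ·
e12 deliver 0→2: ·
e13 deliver 0→1: ·
e14 deliver 0→1: ·
e15 deliver 1→2: ·

2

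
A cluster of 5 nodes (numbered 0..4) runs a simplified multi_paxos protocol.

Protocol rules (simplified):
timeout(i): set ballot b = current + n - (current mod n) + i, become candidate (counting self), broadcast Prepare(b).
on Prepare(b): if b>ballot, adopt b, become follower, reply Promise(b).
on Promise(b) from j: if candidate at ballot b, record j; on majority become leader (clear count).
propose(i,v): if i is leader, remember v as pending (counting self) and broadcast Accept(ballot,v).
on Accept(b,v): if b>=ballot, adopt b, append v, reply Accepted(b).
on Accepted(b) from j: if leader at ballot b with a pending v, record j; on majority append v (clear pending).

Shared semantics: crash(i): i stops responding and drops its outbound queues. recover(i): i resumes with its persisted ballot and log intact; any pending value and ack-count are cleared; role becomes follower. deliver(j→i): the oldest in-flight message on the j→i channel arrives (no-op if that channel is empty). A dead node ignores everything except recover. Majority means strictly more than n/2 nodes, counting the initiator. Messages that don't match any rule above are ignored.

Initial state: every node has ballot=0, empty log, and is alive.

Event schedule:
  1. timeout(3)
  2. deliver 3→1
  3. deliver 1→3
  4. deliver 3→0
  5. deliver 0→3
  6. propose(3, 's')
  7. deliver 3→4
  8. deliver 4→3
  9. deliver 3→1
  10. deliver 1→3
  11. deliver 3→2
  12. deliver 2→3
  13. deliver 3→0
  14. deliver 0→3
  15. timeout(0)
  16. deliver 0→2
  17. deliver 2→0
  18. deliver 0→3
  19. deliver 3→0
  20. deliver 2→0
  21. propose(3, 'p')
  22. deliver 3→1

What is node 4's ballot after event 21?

8

1. timeout(3):  <3:cand b8 ->
2. deliver 3→1:  <1:foll b8 ->
3. deliver 1→3:  nop
4. deliver 3→0:  <0:foll b8 ->
5. deliver 0→3:  <3:lead b8 ->
6. propose(3,'s'):  nop
7. deliver 3→4:  <4:foll b8 ->
8. deliver 4→3:  nop
9. deliver 3→1:  <1:foll b8 s>
10. deliver 1→3:  nop
11. deliver 3→2:  <2:foll b8 ->
12. deliver 2→3:  nop
13. deliver 3→0:  <0:foll b8 s>
14. deliver 0→3:  <3:lead b8 s>
15. timeout(0):  <0:cand b10 s>
16. deliver 0→2:  <2:foll b10 ->
17. deliver 2→0:  nop
18. deliver 0→3:  <3:foll b10 s>
19. deliver 3→0:  <0:lead b10 s>
20. deliver 2→0:  nop
21. propose(3,'p'):  nop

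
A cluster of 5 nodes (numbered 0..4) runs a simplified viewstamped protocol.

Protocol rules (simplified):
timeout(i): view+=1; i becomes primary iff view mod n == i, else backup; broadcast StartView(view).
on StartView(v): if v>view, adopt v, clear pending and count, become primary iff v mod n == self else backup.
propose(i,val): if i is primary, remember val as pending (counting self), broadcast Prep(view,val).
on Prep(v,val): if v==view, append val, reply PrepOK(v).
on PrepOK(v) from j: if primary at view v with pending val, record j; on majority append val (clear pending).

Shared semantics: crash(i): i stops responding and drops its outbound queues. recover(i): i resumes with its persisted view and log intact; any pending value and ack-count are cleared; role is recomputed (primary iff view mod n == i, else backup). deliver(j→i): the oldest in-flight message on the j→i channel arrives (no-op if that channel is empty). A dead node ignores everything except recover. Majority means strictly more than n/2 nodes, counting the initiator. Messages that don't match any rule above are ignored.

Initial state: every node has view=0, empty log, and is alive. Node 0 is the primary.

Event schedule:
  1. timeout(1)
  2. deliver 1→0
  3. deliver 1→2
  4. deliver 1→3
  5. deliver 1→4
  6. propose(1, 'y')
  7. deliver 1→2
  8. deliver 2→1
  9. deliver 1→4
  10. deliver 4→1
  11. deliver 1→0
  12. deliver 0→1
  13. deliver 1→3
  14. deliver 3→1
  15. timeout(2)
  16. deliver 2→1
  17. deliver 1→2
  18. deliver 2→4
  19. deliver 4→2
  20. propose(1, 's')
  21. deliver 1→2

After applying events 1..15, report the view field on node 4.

1

e1 timeout(1): 1[prim,v=1,-]
e2 deliver 1→0: 0[back,v=1,-]
e3 deliver 1→2: 2[back,v=1,-]
e4 deliver 1→3: 3[back,v=1,-]
e5 deliver 1→4: 4[back,v=1,-]
e6 propose(1,'y'): ·
e7 deliver 1→2: 2[back,v=1,y]
e8 deliver 2→1: ·
e9 deliver 1→4: 4[back,v=1,y]
e10 deliver 4→1: 1[prim,v=1,y]
e11 deliver 1→0: 0[back,v=1,y]
e12 deliver 0→1: ·
e13 deliver 1→3: 3[back,v=1,y]
e14 deliver 3→1: ·
e15 timeout(2): 2[prim,v=2,y]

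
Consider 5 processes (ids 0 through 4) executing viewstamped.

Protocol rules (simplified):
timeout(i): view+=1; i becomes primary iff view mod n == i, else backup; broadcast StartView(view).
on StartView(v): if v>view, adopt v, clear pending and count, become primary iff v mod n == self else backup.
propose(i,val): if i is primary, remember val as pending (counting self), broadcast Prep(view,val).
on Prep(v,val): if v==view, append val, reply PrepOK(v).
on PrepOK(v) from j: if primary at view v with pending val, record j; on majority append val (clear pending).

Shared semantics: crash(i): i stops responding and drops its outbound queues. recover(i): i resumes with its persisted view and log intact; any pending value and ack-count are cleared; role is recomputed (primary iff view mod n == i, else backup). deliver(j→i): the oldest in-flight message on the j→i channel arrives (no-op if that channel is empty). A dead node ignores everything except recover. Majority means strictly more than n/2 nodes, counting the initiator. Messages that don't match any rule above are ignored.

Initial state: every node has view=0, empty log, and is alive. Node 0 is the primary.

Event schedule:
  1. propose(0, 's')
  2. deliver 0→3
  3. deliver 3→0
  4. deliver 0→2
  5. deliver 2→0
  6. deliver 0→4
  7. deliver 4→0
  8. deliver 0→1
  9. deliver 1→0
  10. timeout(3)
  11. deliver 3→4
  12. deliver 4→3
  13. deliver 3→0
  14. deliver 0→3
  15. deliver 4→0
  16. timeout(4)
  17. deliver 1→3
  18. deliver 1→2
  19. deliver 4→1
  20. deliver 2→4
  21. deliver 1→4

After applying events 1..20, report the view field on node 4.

1. propose(0,'s'):  nop
2. deliver 0→3:  <3:back v0 s>
3. deliver 3→0:  nop
4. deliver 0→2:  <2:back v0 s>
5. deliver 2→0:  <0:prim v0 s>
6. deliver 0→4:  <4:back v0 s>
7. deliver 4→0:  nop
8. deliver 0→1:  <1:back v0 s>
9. deliver 1→0:  nop
10. timeout(3):  <3:back v1 s>
11. deliver 3→4:  <4:back v1 s>
12. deliver 4→3:  nop
13. deliver 3→0:  <0:back v1 s>
14. deliver 0→3:  nop
15. deliver 4→0:  nop
16. timeout(4):  <4:back v2 s>
17. deliver 1→3:  nop
18. deliver 1→2:  nop
19. deliver 4→1:  <1:back v2 s>
20. deliver 2→4:  nop

2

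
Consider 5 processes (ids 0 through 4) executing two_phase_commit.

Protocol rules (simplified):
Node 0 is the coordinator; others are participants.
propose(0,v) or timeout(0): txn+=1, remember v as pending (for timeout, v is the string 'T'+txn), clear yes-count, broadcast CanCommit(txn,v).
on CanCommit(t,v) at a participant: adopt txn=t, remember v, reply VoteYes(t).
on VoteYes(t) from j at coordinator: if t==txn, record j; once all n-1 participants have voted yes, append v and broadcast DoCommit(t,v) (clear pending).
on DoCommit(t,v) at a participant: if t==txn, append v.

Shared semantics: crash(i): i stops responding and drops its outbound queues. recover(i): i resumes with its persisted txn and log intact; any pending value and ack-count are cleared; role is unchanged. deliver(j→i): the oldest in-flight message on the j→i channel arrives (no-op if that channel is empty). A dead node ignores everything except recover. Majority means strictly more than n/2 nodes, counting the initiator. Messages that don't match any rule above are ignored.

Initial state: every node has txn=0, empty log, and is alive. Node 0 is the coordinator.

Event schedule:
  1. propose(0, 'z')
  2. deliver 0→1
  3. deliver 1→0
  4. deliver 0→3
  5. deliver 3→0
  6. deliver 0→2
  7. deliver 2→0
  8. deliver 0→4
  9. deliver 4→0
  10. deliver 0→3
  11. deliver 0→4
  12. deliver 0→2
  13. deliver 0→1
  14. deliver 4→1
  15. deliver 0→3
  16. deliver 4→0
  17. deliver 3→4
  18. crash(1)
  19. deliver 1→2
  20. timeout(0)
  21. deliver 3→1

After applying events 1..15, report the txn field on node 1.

1

1. propose(0,'z'):  <0:coor t1 ->
2. deliver 0→1:  <1:part t1 ->
3. deliver 1→0:  nop
4. deliver 0→3:  <3:part t1 ->
5. deliver 3→0:  nop
6. deliver 0→2:  <2:part t1 ->
7. deliver 2→0:  nop
8. deliver 0→4:  <4:part t1 ->
9. deliver 4→0:  <0:coor t1 z>
10. deliver 0→3:  <3:part t1 z>
11. deliver 0→4:  <4:part t1 z>
12. deliver 0→2:  <2:part t1 z>
13. deliver 0→1:  <1:part t1 z>
14. deliver 4→1:  nop
15. deliver 0→3:  nop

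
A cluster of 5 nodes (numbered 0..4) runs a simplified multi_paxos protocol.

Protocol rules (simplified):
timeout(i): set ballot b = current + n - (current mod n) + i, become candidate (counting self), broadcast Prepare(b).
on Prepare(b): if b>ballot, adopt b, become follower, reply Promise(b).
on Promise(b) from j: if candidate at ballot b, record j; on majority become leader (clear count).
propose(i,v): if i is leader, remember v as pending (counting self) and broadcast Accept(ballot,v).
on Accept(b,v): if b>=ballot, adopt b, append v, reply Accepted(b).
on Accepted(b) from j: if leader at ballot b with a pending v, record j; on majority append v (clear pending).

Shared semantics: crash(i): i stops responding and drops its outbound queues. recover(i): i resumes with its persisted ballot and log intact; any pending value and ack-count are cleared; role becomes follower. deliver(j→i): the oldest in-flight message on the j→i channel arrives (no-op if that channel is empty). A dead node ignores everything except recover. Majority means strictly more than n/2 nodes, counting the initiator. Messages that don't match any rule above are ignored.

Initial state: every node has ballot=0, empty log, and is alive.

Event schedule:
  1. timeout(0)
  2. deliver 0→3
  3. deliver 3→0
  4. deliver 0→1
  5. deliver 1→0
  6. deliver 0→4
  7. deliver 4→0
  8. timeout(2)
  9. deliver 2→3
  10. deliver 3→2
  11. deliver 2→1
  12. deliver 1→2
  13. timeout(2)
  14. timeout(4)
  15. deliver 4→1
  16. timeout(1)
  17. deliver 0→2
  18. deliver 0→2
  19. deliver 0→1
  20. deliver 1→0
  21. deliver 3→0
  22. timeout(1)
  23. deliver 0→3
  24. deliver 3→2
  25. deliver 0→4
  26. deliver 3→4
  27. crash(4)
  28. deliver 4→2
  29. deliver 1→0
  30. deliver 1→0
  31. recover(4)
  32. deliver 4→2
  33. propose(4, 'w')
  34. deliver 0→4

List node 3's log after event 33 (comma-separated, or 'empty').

empty

e1 timeout(0): 0[cand,b=5,-]
e2 deliver 0→3: 3[foll,b=5,-]
e3 deliver 3→0: ·
e4 deliver 0→1: 1[foll,b=5,-]
e5 deliver 1→0: 0[lead,b=5,-]
e6 deliver 0→4: 4[foll,b=5,-]
e7 deliver 4→0: ·
e8 timeout(2): 2[cand,b=7,-]
e9 deliver 2→3: 3[foll,b=7,-]
e10 deliver 3→2: ·
e11 deliver 2→1: 1[foll,b=7,-]
e12 deliver 1→2: 2[lead,b=7,-]
e13 timeout(2): 2[cand,b=12,-]
e14 timeout(4): 4[cand,b=14,-]
e15 deliver 4→1: 1[foll,b=14,-]
e16 timeout(1): 1[cand,b=16,-]
e17 deliver 0→2: ·
e18 deliver 0→2: ·
e19 deliver 0→1: ·
e20 deliver 1→0: 0[foll,b=16,-]
e21 deliver 3→0: ·
e22 timeout(1): 1[cand,b=21,-]
e23 deliver 0→3: ·
e24 deliver 3→2: ·
e25 deliver 0→4: ·
e26 deliver 3→4: ·
e27 crash(4): 4[✗cand,b=14,-]
e28 deliver 4→2: ·
e29 deliver 1→0: 0[foll,b=21,-]
e30 deliver 1→0: ·
e31 recover(4): 4[foll,b=14,-]
e32 deliver 4→2: ·
e33 propose(4,'w'): ·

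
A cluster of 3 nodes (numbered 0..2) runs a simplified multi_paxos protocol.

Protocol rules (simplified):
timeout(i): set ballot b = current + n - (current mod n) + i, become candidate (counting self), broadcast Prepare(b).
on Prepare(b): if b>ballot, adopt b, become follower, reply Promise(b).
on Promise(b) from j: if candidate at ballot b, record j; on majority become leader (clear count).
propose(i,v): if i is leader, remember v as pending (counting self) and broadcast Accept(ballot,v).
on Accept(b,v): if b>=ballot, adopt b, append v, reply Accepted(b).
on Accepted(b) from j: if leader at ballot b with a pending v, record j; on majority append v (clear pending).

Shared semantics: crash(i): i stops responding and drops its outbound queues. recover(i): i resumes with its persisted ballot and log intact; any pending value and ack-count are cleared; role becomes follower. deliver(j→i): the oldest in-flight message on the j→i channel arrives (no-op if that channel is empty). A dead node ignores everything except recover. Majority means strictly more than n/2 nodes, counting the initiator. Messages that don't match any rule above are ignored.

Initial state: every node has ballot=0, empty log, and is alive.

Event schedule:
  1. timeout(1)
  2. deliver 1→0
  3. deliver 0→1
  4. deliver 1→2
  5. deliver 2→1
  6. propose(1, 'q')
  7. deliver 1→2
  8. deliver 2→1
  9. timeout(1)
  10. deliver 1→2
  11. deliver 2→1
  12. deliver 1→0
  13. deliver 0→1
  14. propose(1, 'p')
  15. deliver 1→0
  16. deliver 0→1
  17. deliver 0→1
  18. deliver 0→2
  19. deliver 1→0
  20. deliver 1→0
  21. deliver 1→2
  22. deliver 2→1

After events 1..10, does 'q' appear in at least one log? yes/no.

after 1 — timeout(1): n1:cand/b4/[-]
after 2 — deliver 1→0: n0:foll/b4/[-]
after 3 — deliver 0→1: n1:lead/b4/[-]
after 4 — deliver 1→2: n2:foll/b4/[-]
after 5 — deliver 2→1: ·
after 6 — propose(1,'q'): ·
after 7 — deliver 1→2: n2:foll/b4/[q]
after 8 — deliver 2→1: n1:lead/b4/[q]
after 9 — timeout(1): n1:cand/b7/[q]
after 10 — deliver 1→2: n2:foll/b7/[q]

yes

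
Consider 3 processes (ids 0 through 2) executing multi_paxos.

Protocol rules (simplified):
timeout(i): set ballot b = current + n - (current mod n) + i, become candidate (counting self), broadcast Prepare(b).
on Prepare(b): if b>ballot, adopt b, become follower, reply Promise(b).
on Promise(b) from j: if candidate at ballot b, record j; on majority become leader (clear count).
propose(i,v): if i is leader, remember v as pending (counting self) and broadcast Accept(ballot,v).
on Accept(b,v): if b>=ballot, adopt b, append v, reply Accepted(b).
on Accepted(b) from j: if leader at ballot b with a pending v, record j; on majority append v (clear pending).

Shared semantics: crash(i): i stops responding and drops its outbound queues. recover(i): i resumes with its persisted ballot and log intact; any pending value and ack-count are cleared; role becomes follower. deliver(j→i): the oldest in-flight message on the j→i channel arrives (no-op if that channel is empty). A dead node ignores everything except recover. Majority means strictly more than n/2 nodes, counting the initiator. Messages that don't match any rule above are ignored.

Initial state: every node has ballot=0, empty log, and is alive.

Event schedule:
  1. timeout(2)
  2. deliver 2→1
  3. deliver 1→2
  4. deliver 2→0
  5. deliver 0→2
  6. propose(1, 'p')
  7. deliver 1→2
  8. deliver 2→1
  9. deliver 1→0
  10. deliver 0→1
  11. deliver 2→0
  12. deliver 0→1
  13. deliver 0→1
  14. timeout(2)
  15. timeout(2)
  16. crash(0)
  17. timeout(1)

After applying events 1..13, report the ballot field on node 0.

5

step 1 timeout(2): 2={cand,b=5,log=-}
step 2 deliver 2→1: 1={foll,b=5,log=-}
step 3 deliver 1→2: 2={lead,b=5,log=-}
step 4 deliver 2→0: 0={foll,b=5,log=-}
step 5 deliver 0→2: —
step 6 propose(1,'p'): —
step 7 deliver 1→2: —
step 8 deliver 2→1: —
step 9 deliver 1→0: —
step 10 deliver 0→1: —
step 11 deliver 2→0: —
step 12 deliver 0→1: —
step 13 deliver 0→1: —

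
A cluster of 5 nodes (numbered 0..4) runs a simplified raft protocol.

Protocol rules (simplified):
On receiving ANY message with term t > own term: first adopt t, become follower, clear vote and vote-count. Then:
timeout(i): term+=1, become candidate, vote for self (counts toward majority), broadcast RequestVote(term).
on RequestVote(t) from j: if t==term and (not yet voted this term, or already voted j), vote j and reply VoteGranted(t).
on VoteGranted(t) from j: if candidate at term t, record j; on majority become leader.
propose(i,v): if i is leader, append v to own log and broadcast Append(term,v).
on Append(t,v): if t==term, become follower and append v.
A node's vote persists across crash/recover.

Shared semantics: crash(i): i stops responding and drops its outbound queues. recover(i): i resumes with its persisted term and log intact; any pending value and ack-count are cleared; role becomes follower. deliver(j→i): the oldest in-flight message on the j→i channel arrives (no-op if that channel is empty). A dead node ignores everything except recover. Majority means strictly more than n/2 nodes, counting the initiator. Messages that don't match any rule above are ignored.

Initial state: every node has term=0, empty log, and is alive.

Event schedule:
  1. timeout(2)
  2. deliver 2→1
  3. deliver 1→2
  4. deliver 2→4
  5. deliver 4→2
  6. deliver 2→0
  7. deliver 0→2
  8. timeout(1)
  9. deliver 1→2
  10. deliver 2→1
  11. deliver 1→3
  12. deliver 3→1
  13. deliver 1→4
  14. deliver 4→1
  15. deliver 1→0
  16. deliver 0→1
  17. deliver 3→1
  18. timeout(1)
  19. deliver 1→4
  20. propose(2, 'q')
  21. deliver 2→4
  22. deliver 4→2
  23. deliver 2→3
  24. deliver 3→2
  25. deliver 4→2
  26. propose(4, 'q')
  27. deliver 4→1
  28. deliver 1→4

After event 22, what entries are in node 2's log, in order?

step 1 timeout(2): 2={cand,t=1,log=-}
step 2 deliver 2→1: 1={foll,t=1,log=-}
step 3 deliver 1→2: —
step 4 deliver 2→4: 4={foll,t=1,log=-}
step 5 deliver 4→2: 2={lead,t=1,log=-}
step 6 deliver 2→0: 0={foll,t=1,log=-}
step 7 deliver 0→2: —
step 8 timeout(1): 1={cand,t=2,log=-}
step 9 deliver 1→2: 2={foll,t=2,log=-}
step 10 deliver 2→1: —
step 11 deliver 1→3: 3={foll,t=2,log=-}
step 12 deliver 3→1: 1={lead,t=2,log=-}
step 13 deliver 1→4: 4={foll,t=2,log=-}
step 14 deliver 4→1: —
step 15 deliver 1→0: 0={foll,t=2,log=-}
step 16 deliver 0→1: —
step 17 deliver 3→1: —
step 18 timeout(1): 1={cand,t=3,log=-}
step 19 deliver 1→4: 4={foll,t=3,log=-}
step 20 propose(2,'q'): —
step 21 deliver 2→4: —
step 22 deliver 4→2: —

empty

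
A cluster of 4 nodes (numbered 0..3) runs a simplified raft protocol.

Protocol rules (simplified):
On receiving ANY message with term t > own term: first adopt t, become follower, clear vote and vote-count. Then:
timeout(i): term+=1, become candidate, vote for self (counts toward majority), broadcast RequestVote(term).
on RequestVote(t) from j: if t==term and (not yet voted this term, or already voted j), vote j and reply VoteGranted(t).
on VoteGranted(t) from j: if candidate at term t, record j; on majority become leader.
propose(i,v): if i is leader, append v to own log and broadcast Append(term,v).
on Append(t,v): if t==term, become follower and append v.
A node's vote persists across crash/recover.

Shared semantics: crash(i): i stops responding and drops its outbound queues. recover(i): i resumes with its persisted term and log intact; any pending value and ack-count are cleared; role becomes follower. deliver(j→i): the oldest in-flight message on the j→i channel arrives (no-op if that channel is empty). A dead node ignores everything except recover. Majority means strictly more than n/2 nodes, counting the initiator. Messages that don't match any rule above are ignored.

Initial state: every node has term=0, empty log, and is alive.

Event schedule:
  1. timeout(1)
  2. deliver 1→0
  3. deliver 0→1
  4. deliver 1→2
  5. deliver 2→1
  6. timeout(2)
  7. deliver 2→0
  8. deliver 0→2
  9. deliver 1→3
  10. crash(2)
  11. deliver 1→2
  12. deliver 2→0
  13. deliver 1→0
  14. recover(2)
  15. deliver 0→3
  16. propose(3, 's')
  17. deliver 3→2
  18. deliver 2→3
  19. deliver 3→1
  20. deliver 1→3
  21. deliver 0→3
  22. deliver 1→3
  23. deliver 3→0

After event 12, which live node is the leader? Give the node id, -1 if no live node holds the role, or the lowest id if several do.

e1 timeout(1): 1[cand,t=1,-]
e2 deliver 1→0: 0[foll,t=1,-]
e3 deliver 0→1: ·
e4 deliver 1→2: 2[foll,t=1,-]
e5 deliver 2→1: 1[lead,t=1,-]
e6 timeout(2): 2[cand,t=2,-]
e7 deliver 2→0: 0[foll,t=2,-]
e8 deliver 0→2: ·
e9 deliver 1→3: 3[foll,t=1,-]
e10 crash(2): 2[✗cand,t=2,-]
e11 deliver 1→2: ·
e12 deliver 2→0: ·

1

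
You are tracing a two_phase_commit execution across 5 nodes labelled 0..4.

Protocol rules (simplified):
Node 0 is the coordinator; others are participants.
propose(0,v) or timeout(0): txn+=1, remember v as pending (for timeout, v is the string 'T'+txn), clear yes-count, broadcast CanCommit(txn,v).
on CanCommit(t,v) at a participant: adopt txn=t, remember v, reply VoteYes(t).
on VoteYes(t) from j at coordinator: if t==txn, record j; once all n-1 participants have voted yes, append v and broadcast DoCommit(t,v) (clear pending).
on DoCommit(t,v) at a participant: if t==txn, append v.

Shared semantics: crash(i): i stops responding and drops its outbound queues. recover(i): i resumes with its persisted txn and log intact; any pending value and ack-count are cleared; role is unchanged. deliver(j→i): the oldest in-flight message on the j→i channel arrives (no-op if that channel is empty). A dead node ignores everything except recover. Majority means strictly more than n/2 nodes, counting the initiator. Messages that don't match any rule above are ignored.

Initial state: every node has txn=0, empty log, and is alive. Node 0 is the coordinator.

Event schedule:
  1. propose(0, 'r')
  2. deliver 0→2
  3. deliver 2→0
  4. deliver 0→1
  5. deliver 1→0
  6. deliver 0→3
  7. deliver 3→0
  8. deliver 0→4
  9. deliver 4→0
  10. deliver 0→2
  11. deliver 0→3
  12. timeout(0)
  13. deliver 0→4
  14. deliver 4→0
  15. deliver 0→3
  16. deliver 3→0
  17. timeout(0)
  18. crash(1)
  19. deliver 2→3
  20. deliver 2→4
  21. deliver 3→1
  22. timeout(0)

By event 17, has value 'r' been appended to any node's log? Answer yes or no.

step 1 propose(0,'r'): 0={coor,t=1,log=-}
step 2 deliver 0→2: 2={part,t=1,log=-}
step 3 deliver 2→0: —
step 4 deliver 0→1: 1={part,t=1,log=-}
step 5 deliver 1→0: —
step 6 deliver 0→3: 3={part,t=1,log=-}
step 7 deliver 3→0: —
step 8 deliver 0→4: 4={part,t=1,log=-}
step 9 deliver 4→0: 0={coor,t=1,log=r}
step 10 deliver 0→2: 2={part,t=1,log=r}
step 11 deliver 0→3: 3={part,t=1,log=r}
step 12 timeout(0): 0={coor,t=2,log=r}
step 13 deliver 0→4: 4={part,t=1,log=r}
step 14 deliver 4→0: —
step 15 deliver 0→3: 3={part,t=2,log=r}
step 16 deliver 3→0: —
step 17 timeout(0): 0={coor,t=3,log=r}

yes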